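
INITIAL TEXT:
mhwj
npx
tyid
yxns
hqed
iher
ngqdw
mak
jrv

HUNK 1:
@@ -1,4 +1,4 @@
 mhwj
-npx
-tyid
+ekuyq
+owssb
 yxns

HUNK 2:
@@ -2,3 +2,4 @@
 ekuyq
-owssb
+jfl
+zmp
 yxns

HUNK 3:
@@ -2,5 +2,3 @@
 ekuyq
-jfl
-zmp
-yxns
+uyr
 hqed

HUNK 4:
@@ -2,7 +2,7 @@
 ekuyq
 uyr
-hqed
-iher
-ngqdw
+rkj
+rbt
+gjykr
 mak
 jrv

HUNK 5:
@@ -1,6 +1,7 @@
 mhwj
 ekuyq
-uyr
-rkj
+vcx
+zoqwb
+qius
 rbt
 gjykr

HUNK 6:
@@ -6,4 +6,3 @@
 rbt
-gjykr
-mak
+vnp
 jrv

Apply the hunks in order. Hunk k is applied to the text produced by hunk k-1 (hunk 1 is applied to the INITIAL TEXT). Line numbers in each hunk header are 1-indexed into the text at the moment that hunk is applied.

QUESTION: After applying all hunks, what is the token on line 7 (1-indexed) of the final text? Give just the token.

Answer: vnp

Derivation:
Hunk 1: at line 1 remove [npx,tyid] add [ekuyq,owssb] -> 9 lines: mhwj ekuyq owssb yxns hqed iher ngqdw mak jrv
Hunk 2: at line 2 remove [owssb] add [jfl,zmp] -> 10 lines: mhwj ekuyq jfl zmp yxns hqed iher ngqdw mak jrv
Hunk 3: at line 2 remove [jfl,zmp,yxns] add [uyr] -> 8 lines: mhwj ekuyq uyr hqed iher ngqdw mak jrv
Hunk 4: at line 2 remove [hqed,iher,ngqdw] add [rkj,rbt,gjykr] -> 8 lines: mhwj ekuyq uyr rkj rbt gjykr mak jrv
Hunk 5: at line 1 remove [uyr,rkj] add [vcx,zoqwb,qius] -> 9 lines: mhwj ekuyq vcx zoqwb qius rbt gjykr mak jrv
Hunk 6: at line 6 remove [gjykr,mak] add [vnp] -> 8 lines: mhwj ekuyq vcx zoqwb qius rbt vnp jrv
Final line 7: vnp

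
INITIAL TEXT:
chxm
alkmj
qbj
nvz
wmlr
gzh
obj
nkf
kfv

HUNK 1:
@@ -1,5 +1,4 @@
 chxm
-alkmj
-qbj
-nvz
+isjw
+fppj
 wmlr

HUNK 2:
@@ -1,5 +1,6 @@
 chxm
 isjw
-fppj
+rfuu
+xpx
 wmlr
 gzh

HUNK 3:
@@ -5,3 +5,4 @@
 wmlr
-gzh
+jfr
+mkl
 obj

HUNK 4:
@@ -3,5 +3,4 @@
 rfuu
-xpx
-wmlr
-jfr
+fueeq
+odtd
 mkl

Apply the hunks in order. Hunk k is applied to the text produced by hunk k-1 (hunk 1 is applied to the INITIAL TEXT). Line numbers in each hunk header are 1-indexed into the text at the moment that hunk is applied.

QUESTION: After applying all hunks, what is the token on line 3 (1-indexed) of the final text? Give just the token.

Answer: rfuu

Derivation:
Hunk 1: at line 1 remove [alkmj,qbj,nvz] add [isjw,fppj] -> 8 lines: chxm isjw fppj wmlr gzh obj nkf kfv
Hunk 2: at line 1 remove [fppj] add [rfuu,xpx] -> 9 lines: chxm isjw rfuu xpx wmlr gzh obj nkf kfv
Hunk 3: at line 5 remove [gzh] add [jfr,mkl] -> 10 lines: chxm isjw rfuu xpx wmlr jfr mkl obj nkf kfv
Hunk 4: at line 3 remove [xpx,wmlr,jfr] add [fueeq,odtd] -> 9 lines: chxm isjw rfuu fueeq odtd mkl obj nkf kfv
Final line 3: rfuu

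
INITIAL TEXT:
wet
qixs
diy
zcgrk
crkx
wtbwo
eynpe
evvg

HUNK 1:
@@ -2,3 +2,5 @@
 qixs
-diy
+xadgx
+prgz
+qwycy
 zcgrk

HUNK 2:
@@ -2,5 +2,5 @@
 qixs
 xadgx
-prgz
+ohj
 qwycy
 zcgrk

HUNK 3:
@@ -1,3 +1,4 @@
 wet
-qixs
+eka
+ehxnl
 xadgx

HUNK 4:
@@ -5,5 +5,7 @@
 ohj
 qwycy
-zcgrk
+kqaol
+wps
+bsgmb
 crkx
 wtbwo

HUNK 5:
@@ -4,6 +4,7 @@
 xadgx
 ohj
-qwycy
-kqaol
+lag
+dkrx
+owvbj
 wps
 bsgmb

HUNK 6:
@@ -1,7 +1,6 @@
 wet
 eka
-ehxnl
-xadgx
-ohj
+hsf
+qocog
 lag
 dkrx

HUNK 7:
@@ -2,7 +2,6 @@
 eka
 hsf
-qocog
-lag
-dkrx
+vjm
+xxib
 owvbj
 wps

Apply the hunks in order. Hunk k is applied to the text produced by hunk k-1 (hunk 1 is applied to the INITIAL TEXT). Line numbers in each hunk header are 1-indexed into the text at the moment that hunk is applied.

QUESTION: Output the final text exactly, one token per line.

Answer: wet
eka
hsf
vjm
xxib
owvbj
wps
bsgmb
crkx
wtbwo
eynpe
evvg

Derivation:
Hunk 1: at line 2 remove [diy] add [xadgx,prgz,qwycy] -> 10 lines: wet qixs xadgx prgz qwycy zcgrk crkx wtbwo eynpe evvg
Hunk 2: at line 2 remove [prgz] add [ohj] -> 10 lines: wet qixs xadgx ohj qwycy zcgrk crkx wtbwo eynpe evvg
Hunk 3: at line 1 remove [qixs] add [eka,ehxnl] -> 11 lines: wet eka ehxnl xadgx ohj qwycy zcgrk crkx wtbwo eynpe evvg
Hunk 4: at line 5 remove [zcgrk] add [kqaol,wps,bsgmb] -> 13 lines: wet eka ehxnl xadgx ohj qwycy kqaol wps bsgmb crkx wtbwo eynpe evvg
Hunk 5: at line 4 remove [qwycy,kqaol] add [lag,dkrx,owvbj] -> 14 lines: wet eka ehxnl xadgx ohj lag dkrx owvbj wps bsgmb crkx wtbwo eynpe evvg
Hunk 6: at line 1 remove [ehxnl,xadgx,ohj] add [hsf,qocog] -> 13 lines: wet eka hsf qocog lag dkrx owvbj wps bsgmb crkx wtbwo eynpe evvg
Hunk 7: at line 2 remove [qocog,lag,dkrx] add [vjm,xxib] -> 12 lines: wet eka hsf vjm xxib owvbj wps bsgmb crkx wtbwo eynpe evvg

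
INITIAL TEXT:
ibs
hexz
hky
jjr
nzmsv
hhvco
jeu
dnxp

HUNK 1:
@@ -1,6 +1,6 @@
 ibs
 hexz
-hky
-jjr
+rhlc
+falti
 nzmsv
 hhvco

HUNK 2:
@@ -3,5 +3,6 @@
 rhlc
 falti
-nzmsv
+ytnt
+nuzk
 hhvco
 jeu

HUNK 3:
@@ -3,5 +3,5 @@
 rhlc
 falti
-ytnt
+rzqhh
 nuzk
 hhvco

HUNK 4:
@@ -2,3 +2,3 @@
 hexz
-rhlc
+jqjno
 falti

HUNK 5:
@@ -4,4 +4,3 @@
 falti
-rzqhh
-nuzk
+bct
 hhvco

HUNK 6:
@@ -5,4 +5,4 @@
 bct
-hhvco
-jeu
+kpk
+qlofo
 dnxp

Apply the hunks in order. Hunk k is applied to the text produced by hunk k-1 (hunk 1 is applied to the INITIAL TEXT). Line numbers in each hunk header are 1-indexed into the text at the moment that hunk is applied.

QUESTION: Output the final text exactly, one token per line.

Hunk 1: at line 1 remove [hky,jjr] add [rhlc,falti] -> 8 lines: ibs hexz rhlc falti nzmsv hhvco jeu dnxp
Hunk 2: at line 3 remove [nzmsv] add [ytnt,nuzk] -> 9 lines: ibs hexz rhlc falti ytnt nuzk hhvco jeu dnxp
Hunk 3: at line 3 remove [ytnt] add [rzqhh] -> 9 lines: ibs hexz rhlc falti rzqhh nuzk hhvco jeu dnxp
Hunk 4: at line 2 remove [rhlc] add [jqjno] -> 9 lines: ibs hexz jqjno falti rzqhh nuzk hhvco jeu dnxp
Hunk 5: at line 4 remove [rzqhh,nuzk] add [bct] -> 8 lines: ibs hexz jqjno falti bct hhvco jeu dnxp
Hunk 6: at line 5 remove [hhvco,jeu] add [kpk,qlofo] -> 8 lines: ibs hexz jqjno falti bct kpk qlofo dnxp

Answer: ibs
hexz
jqjno
falti
bct
kpk
qlofo
dnxp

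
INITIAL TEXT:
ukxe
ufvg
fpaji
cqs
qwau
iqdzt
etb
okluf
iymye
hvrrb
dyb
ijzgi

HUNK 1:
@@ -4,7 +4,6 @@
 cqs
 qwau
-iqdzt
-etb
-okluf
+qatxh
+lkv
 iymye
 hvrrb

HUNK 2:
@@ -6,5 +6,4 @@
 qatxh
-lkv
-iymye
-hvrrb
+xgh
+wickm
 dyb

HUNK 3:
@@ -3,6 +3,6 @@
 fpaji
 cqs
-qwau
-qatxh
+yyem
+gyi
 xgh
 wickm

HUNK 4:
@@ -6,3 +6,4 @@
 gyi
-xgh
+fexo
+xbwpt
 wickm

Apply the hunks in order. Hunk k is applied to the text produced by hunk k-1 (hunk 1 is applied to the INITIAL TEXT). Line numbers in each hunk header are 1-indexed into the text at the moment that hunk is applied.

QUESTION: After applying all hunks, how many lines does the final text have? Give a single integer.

Answer: 11

Derivation:
Hunk 1: at line 4 remove [iqdzt,etb,okluf] add [qatxh,lkv] -> 11 lines: ukxe ufvg fpaji cqs qwau qatxh lkv iymye hvrrb dyb ijzgi
Hunk 2: at line 6 remove [lkv,iymye,hvrrb] add [xgh,wickm] -> 10 lines: ukxe ufvg fpaji cqs qwau qatxh xgh wickm dyb ijzgi
Hunk 3: at line 3 remove [qwau,qatxh] add [yyem,gyi] -> 10 lines: ukxe ufvg fpaji cqs yyem gyi xgh wickm dyb ijzgi
Hunk 4: at line 6 remove [xgh] add [fexo,xbwpt] -> 11 lines: ukxe ufvg fpaji cqs yyem gyi fexo xbwpt wickm dyb ijzgi
Final line count: 11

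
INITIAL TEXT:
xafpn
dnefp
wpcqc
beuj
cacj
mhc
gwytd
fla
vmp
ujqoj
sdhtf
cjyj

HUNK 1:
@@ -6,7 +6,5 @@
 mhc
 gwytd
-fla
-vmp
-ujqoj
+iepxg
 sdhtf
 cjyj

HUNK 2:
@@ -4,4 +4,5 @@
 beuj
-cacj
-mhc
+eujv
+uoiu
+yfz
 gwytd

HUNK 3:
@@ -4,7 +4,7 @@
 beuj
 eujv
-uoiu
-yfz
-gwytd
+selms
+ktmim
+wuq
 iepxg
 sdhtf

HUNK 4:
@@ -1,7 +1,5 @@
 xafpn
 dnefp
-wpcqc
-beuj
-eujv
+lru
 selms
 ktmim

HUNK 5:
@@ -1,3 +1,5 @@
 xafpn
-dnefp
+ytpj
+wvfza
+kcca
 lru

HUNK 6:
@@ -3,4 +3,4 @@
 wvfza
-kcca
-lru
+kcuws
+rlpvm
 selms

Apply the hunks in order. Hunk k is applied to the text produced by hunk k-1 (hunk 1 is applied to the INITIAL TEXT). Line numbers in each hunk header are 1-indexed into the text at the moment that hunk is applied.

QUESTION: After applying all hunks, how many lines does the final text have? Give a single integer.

Hunk 1: at line 6 remove [fla,vmp,ujqoj] add [iepxg] -> 10 lines: xafpn dnefp wpcqc beuj cacj mhc gwytd iepxg sdhtf cjyj
Hunk 2: at line 4 remove [cacj,mhc] add [eujv,uoiu,yfz] -> 11 lines: xafpn dnefp wpcqc beuj eujv uoiu yfz gwytd iepxg sdhtf cjyj
Hunk 3: at line 4 remove [uoiu,yfz,gwytd] add [selms,ktmim,wuq] -> 11 lines: xafpn dnefp wpcqc beuj eujv selms ktmim wuq iepxg sdhtf cjyj
Hunk 4: at line 1 remove [wpcqc,beuj,eujv] add [lru] -> 9 lines: xafpn dnefp lru selms ktmim wuq iepxg sdhtf cjyj
Hunk 5: at line 1 remove [dnefp] add [ytpj,wvfza,kcca] -> 11 lines: xafpn ytpj wvfza kcca lru selms ktmim wuq iepxg sdhtf cjyj
Hunk 6: at line 3 remove [kcca,lru] add [kcuws,rlpvm] -> 11 lines: xafpn ytpj wvfza kcuws rlpvm selms ktmim wuq iepxg sdhtf cjyj
Final line count: 11

Answer: 11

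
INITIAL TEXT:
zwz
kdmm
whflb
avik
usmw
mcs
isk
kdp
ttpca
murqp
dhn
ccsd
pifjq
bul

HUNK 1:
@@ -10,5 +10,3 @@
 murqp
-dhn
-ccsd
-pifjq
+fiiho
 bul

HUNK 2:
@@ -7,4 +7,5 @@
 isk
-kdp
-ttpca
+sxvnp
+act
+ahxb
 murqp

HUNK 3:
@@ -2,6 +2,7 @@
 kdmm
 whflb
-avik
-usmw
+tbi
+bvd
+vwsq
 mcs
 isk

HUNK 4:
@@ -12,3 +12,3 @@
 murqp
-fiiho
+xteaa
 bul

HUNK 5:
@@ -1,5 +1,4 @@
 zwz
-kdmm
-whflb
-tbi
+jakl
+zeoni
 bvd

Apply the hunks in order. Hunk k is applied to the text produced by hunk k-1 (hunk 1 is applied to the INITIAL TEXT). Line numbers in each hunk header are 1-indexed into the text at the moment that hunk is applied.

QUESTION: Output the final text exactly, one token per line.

Answer: zwz
jakl
zeoni
bvd
vwsq
mcs
isk
sxvnp
act
ahxb
murqp
xteaa
bul

Derivation:
Hunk 1: at line 10 remove [dhn,ccsd,pifjq] add [fiiho] -> 12 lines: zwz kdmm whflb avik usmw mcs isk kdp ttpca murqp fiiho bul
Hunk 2: at line 7 remove [kdp,ttpca] add [sxvnp,act,ahxb] -> 13 lines: zwz kdmm whflb avik usmw mcs isk sxvnp act ahxb murqp fiiho bul
Hunk 3: at line 2 remove [avik,usmw] add [tbi,bvd,vwsq] -> 14 lines: zwz kdmm whflb tbi bvd vwsq mcs isk sxvnp act ahxb murqp fiiho bul
Hunk 4: at line 12 remove [fiiho] add [xteaa] -> 14 lines: zwz kdmm whflb tbi bvd vwsq mcs isk sxvnp act ahxb murqp xteaa bul
Hunk 5: at line 1 remove [kdmm,whflb,tbi] add [jakl,zeoni] -> 13 lines: zwz jakl zeoni bvd vwsq mcs isk sxvnp act ahxb murqp xteaa bul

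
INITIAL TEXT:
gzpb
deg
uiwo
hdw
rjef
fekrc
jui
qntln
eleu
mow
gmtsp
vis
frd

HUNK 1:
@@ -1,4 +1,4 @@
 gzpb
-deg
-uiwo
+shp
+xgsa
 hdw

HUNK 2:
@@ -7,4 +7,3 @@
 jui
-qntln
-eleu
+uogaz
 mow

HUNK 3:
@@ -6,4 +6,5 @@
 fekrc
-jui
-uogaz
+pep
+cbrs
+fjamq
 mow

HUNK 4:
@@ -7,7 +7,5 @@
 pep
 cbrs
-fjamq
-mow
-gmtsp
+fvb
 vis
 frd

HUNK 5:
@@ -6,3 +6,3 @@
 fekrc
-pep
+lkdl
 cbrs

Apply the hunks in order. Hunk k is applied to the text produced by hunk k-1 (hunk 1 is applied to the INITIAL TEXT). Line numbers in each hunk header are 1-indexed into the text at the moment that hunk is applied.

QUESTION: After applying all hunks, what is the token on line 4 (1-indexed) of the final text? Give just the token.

Answer: hdw

Derivation:
Hunk 1: at line 1 remove [deg,uiwo] add [shp,xgsa] -> 13 lines: gzpb shp xgsa hdw rjef fekrc jui qntln eleu mow gmtsp vis frd
Hunk 2: at line 7 remove [qntln,eleu] add [uogaz] -> 12 lines: gzpb shp xgsa hdw rjef fekrc jui uogaz mow gmtsp vis frd
Hunk 3: at line 6 remove [jui,uogaz] add [pep,cbrs,fjamq] -> 13 lines: gzpb shp xgsa hdw rjef fekrc pep cbrs fjamq mow gmtsp vis frd
Hunk 4: at line 7 remove [fjamq,mow,gmtsp] add [fvb] -> 11 lines: gzpb shp xgsa hdw rjef fekrc pep cbrs fvb vis frd
Hunk 5: at line 6 remove [pep] add [lkdl] -> 11 lines: gzpb shp xgsa hdw rjef fekrc lkdl cbrs fvb vis frd
Final line 4: hdw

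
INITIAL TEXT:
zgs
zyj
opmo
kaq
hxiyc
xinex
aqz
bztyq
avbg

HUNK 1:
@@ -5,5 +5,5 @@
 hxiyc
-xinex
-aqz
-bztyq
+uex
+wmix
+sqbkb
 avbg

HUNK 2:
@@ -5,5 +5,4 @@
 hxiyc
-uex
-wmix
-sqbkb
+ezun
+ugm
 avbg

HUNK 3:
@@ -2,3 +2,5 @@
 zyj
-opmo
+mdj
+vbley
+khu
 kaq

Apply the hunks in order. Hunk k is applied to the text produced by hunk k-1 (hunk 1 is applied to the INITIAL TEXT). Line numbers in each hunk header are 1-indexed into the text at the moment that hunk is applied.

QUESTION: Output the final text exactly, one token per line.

Hunk 1: at line 5 remove [xinex,aqz,bztyq] add [uex,wmix,sqbkb] -> 9 lines: zgs zyj opmo kaq hxiyc uex wmix sqbkb avbg
Hunk 2: at line 5 remove [uex,wmix,sqbkb] add [ezun,ugm] -> 8 lines: zgs zyj opmo kaq hxiyc ezun ugm avbg
Hunk 3: at line 2 remove [opmo] add [mdj,vbley,khu] -> 10 lines: zgs zyj mdj vbley khu kaq hxiyc ezun ugm avbg

Answer: zgs
zyj
mdj
vbley
khu
kaq
hxiyc
ezun
ugm
avbg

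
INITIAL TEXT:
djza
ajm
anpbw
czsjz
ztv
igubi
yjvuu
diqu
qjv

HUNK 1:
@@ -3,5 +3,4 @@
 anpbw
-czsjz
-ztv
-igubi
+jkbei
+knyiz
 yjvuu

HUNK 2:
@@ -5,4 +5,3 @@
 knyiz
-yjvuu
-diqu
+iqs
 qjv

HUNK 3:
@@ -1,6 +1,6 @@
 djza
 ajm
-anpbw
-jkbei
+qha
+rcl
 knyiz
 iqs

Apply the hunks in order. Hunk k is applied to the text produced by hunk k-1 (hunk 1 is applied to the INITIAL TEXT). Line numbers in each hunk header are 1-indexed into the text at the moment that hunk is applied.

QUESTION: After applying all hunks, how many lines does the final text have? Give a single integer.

Hunk 1: at line 3 remove [czsjz,ztv,igubi] add [jkbei,knyiz] -> 8 lines: djza ajm anpbw jkbei knyiz yjvuu diqu qjv
Hunk 2: at line 5 remove [yjvuu,diqu] add [iqs] -> 7 lines: djza ajm anpbw jkbei knyiz iqs qjv
Hunk 3: at line 1 remove [anpbw,jkbei] add [qha,rcl] -> 7 lines: djza ajm qha rcl knyiz iqs qjv
Final line count: 7

Answer: 7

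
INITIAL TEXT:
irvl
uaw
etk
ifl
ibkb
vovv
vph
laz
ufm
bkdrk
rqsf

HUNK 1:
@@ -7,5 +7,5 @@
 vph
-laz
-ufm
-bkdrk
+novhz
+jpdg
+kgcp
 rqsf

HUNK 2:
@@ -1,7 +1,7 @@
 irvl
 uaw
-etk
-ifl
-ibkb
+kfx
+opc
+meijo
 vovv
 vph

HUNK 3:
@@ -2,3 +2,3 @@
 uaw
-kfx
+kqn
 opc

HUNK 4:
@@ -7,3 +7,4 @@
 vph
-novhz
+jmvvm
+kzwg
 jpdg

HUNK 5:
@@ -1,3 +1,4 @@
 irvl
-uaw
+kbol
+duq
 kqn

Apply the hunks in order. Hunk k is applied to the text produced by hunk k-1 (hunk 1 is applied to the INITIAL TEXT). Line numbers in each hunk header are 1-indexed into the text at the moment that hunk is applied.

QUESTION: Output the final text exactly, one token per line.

Hunk 1: at line 7 remove [laz,ufm,bkdrk] add [novhz,jpdg,kgcp] -> 11 lines: irvl uaw etk ifl ibkb vovv vph novhz jpdg kgcp rqsf
Hunk 2: at line 1 remove [etk,ifl,ibkb] add [kfx,opc,meijo] -> 11 lines: irvl uaw kfx opc meijo vovv vph novhz jpdg kgcp rqsf
Hunk 3: at line 2 remove [kfx] add [kqn] -> 11 lines: irvl uaw kqn opc meijo vovv vph novhz jpdg kgcp rqsf
Hunk 4: at line 7 remove [novhz] add [jmvvm,kzwg] -> 12 lines: irvl uaw kqn opc meijo vovv vph jmvvm kzwg jpdg kgcp rqsf
Hunk 5: at line 1 remove [uaw] add [kbol,duq] -> 13 lines: irvl kbol duq kqn opc meijo vovv vph jmvvm kzwg jpdg kgcp rqsf

Answer: irvl
kbol
duq
kqn
opc
meijo
vovv
vph
jmvvm
kzwg
jpdg
kgcp
rqsf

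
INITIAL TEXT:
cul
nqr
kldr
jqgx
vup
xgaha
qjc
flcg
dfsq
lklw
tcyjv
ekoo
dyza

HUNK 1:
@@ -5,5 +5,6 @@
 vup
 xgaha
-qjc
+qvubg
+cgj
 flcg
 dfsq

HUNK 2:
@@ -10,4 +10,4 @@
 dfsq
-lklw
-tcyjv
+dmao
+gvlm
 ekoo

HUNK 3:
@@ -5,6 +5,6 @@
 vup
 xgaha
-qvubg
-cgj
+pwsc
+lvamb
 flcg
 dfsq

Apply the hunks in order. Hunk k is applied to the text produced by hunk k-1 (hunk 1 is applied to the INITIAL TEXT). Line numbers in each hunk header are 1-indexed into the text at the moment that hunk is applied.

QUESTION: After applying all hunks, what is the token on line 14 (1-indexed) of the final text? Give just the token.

Hunk 1: at line 5 remove [qjc] add [qvubg,cgj] -> 14 lines: cul nqr kldr jqgx vup xgaha qvubg cgj flcg dfsq lklw tcyjv ekoo dyza
Hunk 2: at line 10 remove [lklw,tcyjv] add [dmao,gvlm] -> 14 lines: cul nqr kldr jqgx vup xgaha qvubg cgj flcg dfsq dmao gvlm ekoo dyza
Hunk 3: at line 5 remove [qvubg,cgj] add [pwsc,lvamb] -> 14 lines: cul nqr kldr jqgx vup xgaha pwsc lvamb flcg dfsq dmao gvlm ekoo dyza
Final line 14: dyza

Answer: dyza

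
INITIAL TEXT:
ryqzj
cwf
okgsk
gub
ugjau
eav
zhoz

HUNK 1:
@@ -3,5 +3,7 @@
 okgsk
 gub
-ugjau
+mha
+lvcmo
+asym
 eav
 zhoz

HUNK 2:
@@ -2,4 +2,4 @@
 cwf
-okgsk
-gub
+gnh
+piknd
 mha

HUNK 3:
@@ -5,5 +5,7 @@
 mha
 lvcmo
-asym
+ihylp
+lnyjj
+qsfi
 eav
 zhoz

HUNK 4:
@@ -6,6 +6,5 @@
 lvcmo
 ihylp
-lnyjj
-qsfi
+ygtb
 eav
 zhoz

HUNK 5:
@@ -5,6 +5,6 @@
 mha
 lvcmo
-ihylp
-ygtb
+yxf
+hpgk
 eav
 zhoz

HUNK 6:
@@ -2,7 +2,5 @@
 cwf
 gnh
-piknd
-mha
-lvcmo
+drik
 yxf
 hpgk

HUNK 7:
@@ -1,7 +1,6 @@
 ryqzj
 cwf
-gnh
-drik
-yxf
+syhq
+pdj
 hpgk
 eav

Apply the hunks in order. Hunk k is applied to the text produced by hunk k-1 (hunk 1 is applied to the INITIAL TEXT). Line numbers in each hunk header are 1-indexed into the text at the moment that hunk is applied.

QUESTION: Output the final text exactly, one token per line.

Hunk 1: at line 3 remove [ugjau] add [mha,lvcmo,asym] -> 9 lines: ryqzj cwf okgsk gub mha lvcmo asym eav zhoz
Hunk 2: at line 2 remove [okgsk,gub] add [gnh,piknd] -> 9 lines: ryqzj cwf gnh piknd mha lvcmo asym eav zhoz
Hunk 3: at line 5 remove [asym] add [ihylp,lnyjj,qsfi] -> 11 lines: ryqzj cwf gnh piknd mha lvcmo ihylp lnyjj qsfi eav zhoz
Hunk 4: at line 6 remove [lnyjj,qsfi] add [ygtb] -> 10 lines: ryqzj cwf gnh piknd mha lvcmo ihylp ygtb eav zhoz
Hunk 5: at line 5 remove [ihylp,ygtb] add [yxf,hpgk] -> 10 lines: ryqzj cwf gnh piknd mha lvcmo yxf hpgk eav zhoz
Hunk 6: at line 2 remove [piknd,mha,lvcmo] add [drik] -> 8 lines: ryqzj cwf gnh drik yxf hpgk eav zhoz
Hunk 7: at line 1 remove [gnh,drik,yxf] add [syhq,pdj] -> 7 lines: ryqzj cwf syhq pdj hpgk eav zhoz

Answer: ryqzj
cwf
syhq
pdj
hpgk
eav
zhoz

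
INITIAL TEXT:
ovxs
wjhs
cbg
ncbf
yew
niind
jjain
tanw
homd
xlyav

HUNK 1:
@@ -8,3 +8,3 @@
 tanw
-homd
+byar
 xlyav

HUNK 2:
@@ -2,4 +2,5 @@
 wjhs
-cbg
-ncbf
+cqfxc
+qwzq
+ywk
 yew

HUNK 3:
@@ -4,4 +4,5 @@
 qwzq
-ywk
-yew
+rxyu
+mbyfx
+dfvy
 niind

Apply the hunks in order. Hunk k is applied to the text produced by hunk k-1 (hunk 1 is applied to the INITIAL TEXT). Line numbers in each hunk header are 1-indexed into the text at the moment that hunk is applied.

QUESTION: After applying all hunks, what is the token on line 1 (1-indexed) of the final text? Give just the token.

Answer: ovxs

Derivation:
Hunk 1: at line 8 remove [homd] add [byar] -> 10 lines: ovxs wjhs cbg ncbf yew niind jjain tanw byar xlyav
Hunk 2: at line 2 remove [cbg,ncbf] add [cqfxc,qwzq,ywk] -> 11 lines: ovxs wjhs cqfxc qwzq ywk yew niind jjain tanw byar xlyav
Hunk 3: at line 4 remove [ywk,yew] add [rxyu,mbyfx,dfvy] -> 12 lines: ovxs wjhs cqfxc qwzq rxyu mbyfx dfvy niind jjain tanw byar xlyav
Final line 1: ovxs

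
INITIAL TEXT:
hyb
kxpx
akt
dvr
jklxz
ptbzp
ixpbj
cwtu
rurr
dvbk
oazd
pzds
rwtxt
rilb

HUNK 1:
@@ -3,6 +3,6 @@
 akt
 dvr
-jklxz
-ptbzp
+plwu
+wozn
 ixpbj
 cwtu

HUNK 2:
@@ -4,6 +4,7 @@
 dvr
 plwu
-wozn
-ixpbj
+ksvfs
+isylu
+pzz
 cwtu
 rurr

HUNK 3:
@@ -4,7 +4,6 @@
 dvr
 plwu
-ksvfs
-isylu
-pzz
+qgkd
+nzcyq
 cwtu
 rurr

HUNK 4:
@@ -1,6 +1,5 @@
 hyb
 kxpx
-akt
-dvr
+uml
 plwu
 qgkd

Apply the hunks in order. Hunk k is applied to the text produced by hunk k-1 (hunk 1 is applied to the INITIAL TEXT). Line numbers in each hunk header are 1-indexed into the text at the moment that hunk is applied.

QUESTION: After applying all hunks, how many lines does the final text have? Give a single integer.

Hunk 1: at line 3 remove [jklxz,ptbzp] add [plwu,wozn] -> 14 lines: hyb kxpx akt dvr plwu wozn ixpbj cwtu rurr dvbk oazd pzds rwtxt rilb
Hunk 2: at line 4 remove [wozn,ixpbj] add [ksvfs,isylu,pzz] -> 15 lines: hyb kxpx akt dvr plwu ksvfs isylu pzz cwtu rurr dvbk oazd pzds rwtxt rilb
Hunk 3: at line 4 remove [ksvfs,isylu,pzz] add [qgkd,nzcyq] -> 14 lines: hyb kxpx akt dvr plwu qgkd nzcyq cwtu rurr dvbk oazd pzds rwtxt rilb
Hunk 4: at line 1 remove [akt,dvr] add [uml] -> 13 lines: hyb kxpx uml plwu qgkd nzcyq cwtu rurr dvbk oazd pzds rwtxt rilb
Final line count: 13

Answer: 13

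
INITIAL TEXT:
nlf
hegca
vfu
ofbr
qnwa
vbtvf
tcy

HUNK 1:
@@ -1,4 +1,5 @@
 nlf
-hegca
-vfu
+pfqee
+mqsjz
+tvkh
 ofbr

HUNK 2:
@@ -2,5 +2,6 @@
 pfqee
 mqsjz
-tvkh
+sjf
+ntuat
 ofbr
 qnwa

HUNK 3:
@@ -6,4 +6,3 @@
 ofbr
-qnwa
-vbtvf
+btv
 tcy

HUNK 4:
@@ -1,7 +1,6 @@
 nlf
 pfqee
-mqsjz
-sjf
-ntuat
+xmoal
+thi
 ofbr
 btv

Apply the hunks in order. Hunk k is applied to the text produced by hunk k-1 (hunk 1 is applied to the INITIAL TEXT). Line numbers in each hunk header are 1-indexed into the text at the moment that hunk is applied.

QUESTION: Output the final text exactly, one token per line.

Answer: nlf
pfqee
xmoal
thi
ofbr
btv
tcy

Derivation:
Hunk 1: at line 1 remove [hegca,vfu] add [pfqee,mqsjz,tvkh] -> 8 lines: nlf pfqee mqsjz tvkh ofbr qnwa vbtvf tcy
Hunk 2: at line 2 remove [tvkh] add [sjf,ntuat] -> 9 lines: nlf pfqee mqsjz sjf ntuat ofbr qnwa vbtvf tcy
Hunk 3: at line 6 remove [qnwa,vbtvf] add [btv] -> 8 lines: nlf pfqee mqsjz sjf ntuat ofbr btv tcy
Hunk 4: at line 1 remove [mqsjz,sjf,ntuat] add [xmoal,thi] -> 7 lines: nlf pfqee xmoal thi ofbr btv tcy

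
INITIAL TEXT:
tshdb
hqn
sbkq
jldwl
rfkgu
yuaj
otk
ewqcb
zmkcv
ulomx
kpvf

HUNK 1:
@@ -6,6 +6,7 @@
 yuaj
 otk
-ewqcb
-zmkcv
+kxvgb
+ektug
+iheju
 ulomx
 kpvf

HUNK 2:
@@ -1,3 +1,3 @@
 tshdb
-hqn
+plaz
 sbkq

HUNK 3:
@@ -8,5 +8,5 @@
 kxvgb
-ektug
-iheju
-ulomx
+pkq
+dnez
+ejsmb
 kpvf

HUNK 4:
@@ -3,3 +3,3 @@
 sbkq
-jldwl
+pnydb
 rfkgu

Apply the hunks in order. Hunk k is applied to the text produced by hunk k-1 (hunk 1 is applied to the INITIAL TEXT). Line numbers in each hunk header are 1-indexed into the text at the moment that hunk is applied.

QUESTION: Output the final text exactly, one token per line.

Hunk 1: at line 6 remove [ewqcb,zmkcv] add [kxvgb,ektug,iheju] -> 12 lines: tshdb hqn sbkq jldwl rfkgu yuaj otk kxvgb ektug iheju ulomx kpvf
Hunk 2: at line 1 remove [hqn] add [plaz] -> 12 lines: tshdb plaz sbkq jldwl rfkgu yuaj otk kxvgb ektug iheju ulomx kpvf
Hunk 3: at line 8 remove [ektug,iheju,ulomx] add [pkq,dnez,ejsmb] -> 12 lines: tshdb plaz sbkq jldwl rfkgu yuaj otk kxvgb pkq dnez ejsmb kpvf
Hunk 4: at line 3 remove [jldwl] add [pnydb] -> 12 lines: tshdb plaz sbkq pnydb rfkgu yuaj otk kxvgb pkq dnez ejsmb kpvf

Answer: tshdb
plaz
sbkq
pnydb
rfkgu
yuaj
otk
kxvgb
pkq
dnez
ejsmb
kpvf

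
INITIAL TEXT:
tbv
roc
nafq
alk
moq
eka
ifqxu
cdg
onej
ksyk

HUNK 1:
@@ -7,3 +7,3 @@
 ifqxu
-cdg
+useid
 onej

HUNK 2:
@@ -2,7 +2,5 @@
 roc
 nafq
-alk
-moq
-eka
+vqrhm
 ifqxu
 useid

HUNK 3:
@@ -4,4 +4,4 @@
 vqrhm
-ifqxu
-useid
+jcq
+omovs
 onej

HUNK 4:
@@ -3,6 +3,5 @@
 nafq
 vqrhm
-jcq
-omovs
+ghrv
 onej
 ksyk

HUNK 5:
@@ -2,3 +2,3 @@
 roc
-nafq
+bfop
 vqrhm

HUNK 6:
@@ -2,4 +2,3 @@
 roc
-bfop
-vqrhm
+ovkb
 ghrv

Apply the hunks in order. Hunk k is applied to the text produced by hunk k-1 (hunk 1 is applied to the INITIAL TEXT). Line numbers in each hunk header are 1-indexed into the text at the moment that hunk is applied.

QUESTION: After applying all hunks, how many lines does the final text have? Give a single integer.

Answer: 6

Derivation:
Hunk 1: at line 7 remove [cdg] add [useid] -> 10 lines: tbv roc nafq alk moq eka ifqxu useid onej ksyk
Hunk 2: at line 2 remove [alk,moq,eka] add [vqrhm] -> 8 lines: tbv roc nafq vqrhm ifqxu useid onej ksyk
Hunk 3: at line 4 remove [ifqxu,useid] add [jcq,omovs] -> 8 lines: tbv roc nafq vqrhm jcq omovs onej ksyk
Hunk 4: at line 3 remove [jcq,omovs] add [ghrv] -> 7 lines: tbv roc nafq vqrhm ghrv onej ksyk
Hunk 5: at line 2 remove [nafq] add [bfop] -> 7 lines: tbv roc bfop vqrhm ghrv onej ksyk
Hunk 6: at line 2 remove [bfop,vqrhm] add [ovkb] -> 6 lines: tbv roc ovkb ghrv onej ksyk
Final line count: 6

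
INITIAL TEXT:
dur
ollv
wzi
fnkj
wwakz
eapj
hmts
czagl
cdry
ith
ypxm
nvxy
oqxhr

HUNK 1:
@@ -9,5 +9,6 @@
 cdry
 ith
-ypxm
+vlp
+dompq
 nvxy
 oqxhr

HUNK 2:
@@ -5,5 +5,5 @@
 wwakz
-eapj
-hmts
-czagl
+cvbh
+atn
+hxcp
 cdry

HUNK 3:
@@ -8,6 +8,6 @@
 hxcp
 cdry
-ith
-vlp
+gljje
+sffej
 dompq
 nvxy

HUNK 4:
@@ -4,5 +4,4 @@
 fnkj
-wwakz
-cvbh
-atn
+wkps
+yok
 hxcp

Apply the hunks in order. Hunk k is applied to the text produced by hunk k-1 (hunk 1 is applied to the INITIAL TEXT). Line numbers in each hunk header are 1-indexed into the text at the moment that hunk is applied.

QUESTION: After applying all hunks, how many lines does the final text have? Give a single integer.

Hunk 1: at line 9 remove [ypxm] add [vlp,dompq] -> 14 lines: dur ollv wzi fnkj wwakz eapj hmts czagl cdry ith vlp dompq nvxy oqxhr
Hunk 2: at line 5 remove [eapj,hmts,czagl] add [cvbh,atn,hxcp] -> 14 lines: dur ollv wzi fnkj wwakz cvbh atn hxcp cdry ith vlp dompq nvxy oqxhr
Hunk 3: at line 8 remove [ith,vlp] add [gljje,sffej] -> 14 lines: dur ollv wzi fnkj wwakz cvbh atn hxcp cdry gljje sffej dompq nvxy oqxhr
Hunk 4: at line 4 remove [wwakz,cvbh,atn] add [wkps,yok] -> 13 lines: dur ollv wzi fnkj wkps yok hxcp cdry gljje sffej dompq nvxy oqxhr
Final line count: 13

Answer: 13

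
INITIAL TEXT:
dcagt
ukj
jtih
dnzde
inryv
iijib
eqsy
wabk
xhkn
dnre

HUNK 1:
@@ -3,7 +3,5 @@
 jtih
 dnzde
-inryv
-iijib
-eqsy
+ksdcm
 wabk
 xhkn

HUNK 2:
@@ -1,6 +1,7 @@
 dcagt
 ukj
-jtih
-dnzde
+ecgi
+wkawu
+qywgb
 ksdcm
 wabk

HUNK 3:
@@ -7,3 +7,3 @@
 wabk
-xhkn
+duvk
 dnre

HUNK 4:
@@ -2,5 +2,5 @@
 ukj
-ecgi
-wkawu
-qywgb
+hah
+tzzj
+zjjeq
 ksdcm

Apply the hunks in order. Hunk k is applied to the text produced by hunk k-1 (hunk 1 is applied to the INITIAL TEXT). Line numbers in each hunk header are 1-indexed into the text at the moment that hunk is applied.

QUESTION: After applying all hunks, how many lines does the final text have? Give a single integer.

Answer: 9

Derivation:
Hunk 1: at line 3 remove [inryv,iijib,eqsy] add [ksdcm] -> 8 lines: dcagt ukj jtih dnzde ksdcm wabk xhkn dnre
Hunk 2: at line 1 remove [jtih,dnzde] add [ecgi,wkawu,qywgb] -> 9 lines: dcagt ukj ecgi wkawu qywgb ksdcm wabk xhkn dnre
Hunk 3: at line 7 remove [xhkn] add [duvk] -> 9 lines: dcagt ukj ecgi wkawu qywgb ksdcm wabk duvk dnre
Hunk 4: at line 2 remove [ecgi,wkawu,qywgb] add [hah,tzzj,zjjeq] -> 9 lines: dcagt ukj hah tzzj zjjeq ksdcm wabk duvk dnre
Final line count: 9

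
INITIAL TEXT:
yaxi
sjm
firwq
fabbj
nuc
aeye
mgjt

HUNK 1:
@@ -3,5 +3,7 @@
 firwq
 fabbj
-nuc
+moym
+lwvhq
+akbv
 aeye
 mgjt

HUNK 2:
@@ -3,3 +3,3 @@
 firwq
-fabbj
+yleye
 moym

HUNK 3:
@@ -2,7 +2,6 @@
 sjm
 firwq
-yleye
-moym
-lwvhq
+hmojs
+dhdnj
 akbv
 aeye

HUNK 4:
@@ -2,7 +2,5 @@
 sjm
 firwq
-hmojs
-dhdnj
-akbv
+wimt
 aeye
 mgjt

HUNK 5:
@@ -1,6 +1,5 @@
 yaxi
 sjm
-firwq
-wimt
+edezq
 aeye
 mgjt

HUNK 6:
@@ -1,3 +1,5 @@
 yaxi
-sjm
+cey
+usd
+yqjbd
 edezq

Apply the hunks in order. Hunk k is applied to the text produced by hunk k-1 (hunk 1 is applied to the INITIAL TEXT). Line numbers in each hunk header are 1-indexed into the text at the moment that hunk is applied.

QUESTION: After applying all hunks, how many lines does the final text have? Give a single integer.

Hunk 1: at line 3 remove [nuc] add [moym,lwvhq,akbv] -> 9 lines: yaxi sjm firwq fabbj moym lwvhq akbv aeye mgjt
Hunk 2: at line 3 remove [fabbj] add [yleye] -> 9 lines: yaxi sjm firwq yleye moym lwvhq akbv aeye mgjt
Hunk 3: at line 2 remove [yleye,moym,lwvhq] add [hmojs,dhdnj] -> 8 lines: yaxi sjm firwq hmojs dhdnj akbv aeye mgjt
Hunk 4: at line 2 remove [hmojs,dhdnj,akbv] add [wimt] -> 6 lines: yaxi sjm firwq wimt aeye mgjt
Hunk 5: at line 1 remove [firwq,wimt] add [edezq] -> 5 lines: yaxi sjm edezq aeye mgjt
Hunk 6: at line 1 remove [sjm] add [cey,usd,yqjbd] -> 7 lines: yaxi cey usd yqjbd edezq aeye mgjt
Final line count: 7

Answer: 7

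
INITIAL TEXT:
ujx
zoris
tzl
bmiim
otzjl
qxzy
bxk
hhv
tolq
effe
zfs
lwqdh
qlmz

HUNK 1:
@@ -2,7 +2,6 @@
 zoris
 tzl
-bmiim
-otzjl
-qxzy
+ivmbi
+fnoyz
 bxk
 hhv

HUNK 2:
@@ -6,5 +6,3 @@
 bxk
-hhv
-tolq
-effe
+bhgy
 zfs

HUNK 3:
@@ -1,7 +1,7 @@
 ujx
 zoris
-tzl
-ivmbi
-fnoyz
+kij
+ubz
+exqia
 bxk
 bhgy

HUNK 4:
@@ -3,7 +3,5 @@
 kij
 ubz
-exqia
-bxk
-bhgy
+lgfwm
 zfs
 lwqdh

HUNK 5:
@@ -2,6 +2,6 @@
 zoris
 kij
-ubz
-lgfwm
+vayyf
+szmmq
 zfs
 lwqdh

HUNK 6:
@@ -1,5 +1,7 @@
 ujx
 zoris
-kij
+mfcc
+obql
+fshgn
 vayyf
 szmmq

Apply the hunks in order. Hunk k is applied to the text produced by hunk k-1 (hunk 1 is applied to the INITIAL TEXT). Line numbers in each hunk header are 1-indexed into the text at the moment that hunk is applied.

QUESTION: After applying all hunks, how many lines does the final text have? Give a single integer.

Hunk 1: at line 2 remove [bmiim,otzjl,qxzy] add [ivmbi,fnoyz] -> 12 lines: ujx zoris tzl ivmbi fnoyz bxk hhv tolq effe zfs lwqdh qlmz
Hunk 2: at line 6 remove [hhv,tolq,effe] add [bhgy] -> 10 lines: ujx zoris tzl ivmbi fnoyz bxk bhgy zfs lwqdh qlmz
Hunk 3: at line 1 remove [tzl,ivmbi,fnoyz] add [kij,ubz,exqia] -> 10 lines: ujx zoris kij ubz exqia bxk bhgy zfs lwqdh qlmz
Hunk 4: at line 3 remove [exqia,bxk,bhgy] add [lgfwm] -> 8 lines: ujx zoris kij ubz lgfwm zfs lwqdh qlmz
Hunk 5: at line 2 remove [ubz,lgfwm] add [vayyf,szmmq] -> 8 lines: ujx zoris kij vayyf szmmq zfs lwqdh qlmz
Hunk 6: at line 1 remove [kij] add [mfcc,obql,fshgn] -> 10 lines: ujx zoris mfcc obql fshgn vayyf szmmq zfs lwqdh qlmz
Final line count: 10

Answer: 10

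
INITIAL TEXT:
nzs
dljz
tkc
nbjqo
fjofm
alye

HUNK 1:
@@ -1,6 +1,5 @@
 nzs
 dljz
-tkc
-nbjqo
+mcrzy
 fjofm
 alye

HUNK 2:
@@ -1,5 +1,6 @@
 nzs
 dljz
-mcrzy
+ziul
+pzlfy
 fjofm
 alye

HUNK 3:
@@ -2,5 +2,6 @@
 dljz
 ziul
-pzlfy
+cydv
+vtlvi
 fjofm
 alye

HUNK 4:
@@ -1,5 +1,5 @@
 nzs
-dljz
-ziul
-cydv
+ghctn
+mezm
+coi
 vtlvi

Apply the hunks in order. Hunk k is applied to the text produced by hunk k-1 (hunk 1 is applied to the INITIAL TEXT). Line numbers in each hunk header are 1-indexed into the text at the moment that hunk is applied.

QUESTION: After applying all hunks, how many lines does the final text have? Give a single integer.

Hunk 1: at line 1 remove [tkc,nbjqo] add [mcrzy] -> 5 lines: nzs dljz mcrzy fjofm alye
Hunk 2: at line 1 remove [mcrzy] add [ziul,pzlfy] -> 6 lines: nzs dljz ziul pzlfy fjofm alye
Hunk 3: at line 2 remove [pzlfy] add [cydv,vtlvi] -> 7 lines: nzs dljz ziul cydv vtlvi fjofm alye
Hunk 4: at line 1 remove [dljz,ziul,cydv] add [ghctn,mezm,coi] -> 7 lines: nzs ghctn mezm coi vtlvi fjofm alye
Final line count: 7

Answer: 7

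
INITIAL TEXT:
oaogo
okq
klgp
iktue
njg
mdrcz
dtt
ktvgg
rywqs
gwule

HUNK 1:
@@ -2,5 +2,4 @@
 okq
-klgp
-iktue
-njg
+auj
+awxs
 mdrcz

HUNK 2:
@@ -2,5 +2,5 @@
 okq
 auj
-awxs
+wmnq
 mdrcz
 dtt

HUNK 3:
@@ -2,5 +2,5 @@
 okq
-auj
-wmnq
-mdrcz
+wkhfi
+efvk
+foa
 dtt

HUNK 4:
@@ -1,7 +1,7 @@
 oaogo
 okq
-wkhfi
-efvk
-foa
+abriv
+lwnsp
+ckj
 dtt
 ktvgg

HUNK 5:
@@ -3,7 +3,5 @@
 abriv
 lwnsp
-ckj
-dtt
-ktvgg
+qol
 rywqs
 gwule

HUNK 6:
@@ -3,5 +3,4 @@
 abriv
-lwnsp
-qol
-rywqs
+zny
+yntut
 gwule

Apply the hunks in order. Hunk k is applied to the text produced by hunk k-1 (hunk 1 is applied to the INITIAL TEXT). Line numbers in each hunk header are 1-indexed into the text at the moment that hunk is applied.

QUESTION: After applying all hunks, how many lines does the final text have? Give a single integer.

Answer: 6

Derivation:
Hunk 1: at line 2 remove [klgp,iktue,njg] add [auj,awxs] -> 9 lines: oaogo okq auj awxs mdrcz dtt ktvgg rywqs gwule
Hunk 2: at line 2 remove [awxs] add [wmnq] -> 9 lines: oaogo okq auj wmnq mdrcz dtt ktvgg rywqs gwule
Hunk 3: at line 2 remove [auj,wmnq,mdrcz] add [wkhfi,efvk,foa] -> 9 lines: oaogo okq wkhfi efvk foa dtt ktvgg rywqs gwule
Hunk 4: at line 1 remove [wkhfi,efvk,foa] add [abriv,lwnsp,ckj] -> 9 lines: oaogo okq abriv lwnsp ckj dtt ktvgg rywqs gwule
Hunk 5: at line 3 remove [ckj,dtt,ktvgg] add [qol] -> 7 lines: oaogo okq abriv lwnsp qol rywqs gwule
Hunk 6: at line 3 remove [lwnsp,qol,rywqs] add [zny,yntut] -> 6 lines: oaogo okq abriv zny yntut gwule
Final line count: 6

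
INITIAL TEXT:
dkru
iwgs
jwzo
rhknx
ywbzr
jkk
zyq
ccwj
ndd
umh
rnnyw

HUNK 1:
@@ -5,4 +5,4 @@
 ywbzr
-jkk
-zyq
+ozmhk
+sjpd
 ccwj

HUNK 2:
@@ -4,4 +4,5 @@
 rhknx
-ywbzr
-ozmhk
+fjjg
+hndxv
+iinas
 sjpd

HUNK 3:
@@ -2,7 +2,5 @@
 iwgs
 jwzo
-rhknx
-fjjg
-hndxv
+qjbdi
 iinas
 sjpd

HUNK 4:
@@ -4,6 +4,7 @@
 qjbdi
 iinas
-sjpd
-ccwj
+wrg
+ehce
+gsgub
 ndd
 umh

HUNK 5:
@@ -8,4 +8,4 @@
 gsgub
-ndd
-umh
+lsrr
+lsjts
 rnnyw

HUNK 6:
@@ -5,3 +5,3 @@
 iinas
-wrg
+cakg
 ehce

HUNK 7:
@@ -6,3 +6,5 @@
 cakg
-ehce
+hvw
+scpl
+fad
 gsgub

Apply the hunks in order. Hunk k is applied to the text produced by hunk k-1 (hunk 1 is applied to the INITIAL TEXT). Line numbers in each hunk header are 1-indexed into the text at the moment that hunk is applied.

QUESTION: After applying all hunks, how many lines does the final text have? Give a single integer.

Answer: 13

Derivation:
Hunk 1: at line 5 remove [jkk,zyq] add [ozmhk,sjpd] -> 11 lines: dkru iwgs jwzo rhknx ywbzr ozmhk sjpd ccwj ndd umh rnnyw
Hunk 2: at line 4 remove [ywbzr,ozmhk] add [fjjg,hndxv,iinas] -> 12 lines: dkru iwgs jwzo rhknx fjjg hndxv iinas sjpd ccwj ndd umh rnnyw
Hunk 3: at line 2 remove [rhknx,fjjg,hndxv] add [qjbdi] -> 10 lines: dkru iwgs jwzo qjbdi iinas sjpd ccwj ndd umh rnnyw
Hunk 4: at line 4 remove [sjpd,ccwj] add [wrg,ehce,gsgub] -> 11 lines: dkru iwgs jwzo qjbdi iinas wrg ehce gsgub ndd umh rnnyw
Hunk 5: at line 8 remove [ndd,umh] add [lsrr,lsjts] -> 11 lines: dkru iwgs jwzo qjbdi iinas wrg ehce gsgub lsrr lsjts rnnyw
Hunk 6: at line 5 remove [wrg] add [cakg] -> 11 lines: dkru iwgs jwzo qjbdi iinas cakg ehce gsgub lsrr lsjts rnnyw
Hunk 7: at line 6 remove [ehce] add [hvw,scpl,fad] -> 13 lines: dkru iwgs jwzo qjbdi iinas cakg hvw scpl fad gsgub lsrr lsjts rnnyw
Final line count: 13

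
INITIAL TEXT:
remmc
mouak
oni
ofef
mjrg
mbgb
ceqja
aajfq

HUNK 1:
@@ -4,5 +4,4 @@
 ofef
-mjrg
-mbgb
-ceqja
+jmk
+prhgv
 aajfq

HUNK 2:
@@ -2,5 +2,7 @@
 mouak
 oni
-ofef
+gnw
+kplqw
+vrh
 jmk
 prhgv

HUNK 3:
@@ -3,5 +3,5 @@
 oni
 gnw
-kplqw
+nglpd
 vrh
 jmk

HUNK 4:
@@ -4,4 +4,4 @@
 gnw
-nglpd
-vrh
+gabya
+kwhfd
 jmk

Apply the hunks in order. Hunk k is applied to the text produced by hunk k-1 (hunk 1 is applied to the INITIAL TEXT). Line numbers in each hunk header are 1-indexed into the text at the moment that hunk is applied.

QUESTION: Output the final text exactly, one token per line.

Answer: remmc
mouak
oni
gnw
gabya
kwhfd
jmk
prhgv
aajfq

Derivation:
Hunk 1: at line 4 remove [mjrg,mbgb,ceqja] add [jmk,prhgv] -> 7 lines: remmc mouak oni ofef jmk prhgv aajfq
Hunk 2: at line 2 remove [ofef] add [gnw,kplqw,vrh] -> 9 lines: remmc mouak oni gnw kplqw vrh jmk prhgv aajfq
Hunk 3: at line 3 remove [kplqw] add [nglpd] -> 9 lines: remmc mouak oni gnw nglpd vrh jmk prhgv aajfq
Hunk 4: at line 4 remove [nglpd,vrh] add [gabya,kwhfd] -> 9 lines: remmc mouak oni gnw gabya kwhfd jmk prhgv aajfq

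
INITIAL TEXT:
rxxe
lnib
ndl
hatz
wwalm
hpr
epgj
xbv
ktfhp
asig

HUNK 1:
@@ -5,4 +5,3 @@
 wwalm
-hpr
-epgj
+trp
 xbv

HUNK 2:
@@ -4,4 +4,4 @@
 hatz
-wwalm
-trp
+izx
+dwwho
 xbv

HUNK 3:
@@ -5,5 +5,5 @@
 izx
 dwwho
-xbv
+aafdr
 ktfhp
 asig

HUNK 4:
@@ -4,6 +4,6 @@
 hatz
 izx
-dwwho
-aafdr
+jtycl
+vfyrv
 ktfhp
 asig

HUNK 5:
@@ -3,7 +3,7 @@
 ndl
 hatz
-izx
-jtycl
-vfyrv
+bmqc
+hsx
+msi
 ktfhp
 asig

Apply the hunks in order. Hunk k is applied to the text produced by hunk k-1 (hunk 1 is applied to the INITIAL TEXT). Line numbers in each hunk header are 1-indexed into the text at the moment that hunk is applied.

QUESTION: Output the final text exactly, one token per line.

Answer: rxxe
lnib
ndl
hatz
bmqc
hsx
msi
ktfhp
asig

Derivation:
Hunk 1: at line 5 remove [hpr,epgj] add [trp] -> 9 lines: rxxe lnib ndl hatz wwalm trp xbv ktfhp asig
Hunk 2: at line 4 remove [wwalm,trp] add [izx,dwwho] -> 9 lines: rxxe lnib ndl hatz izx dwwho xbv ktfhp asig
Hunk 3: at line 5 remove [xbv] add [aafdr] -> 9 lines: rxxe lnib ndl hatz izx dwwho aafdr ktfhp asig
Hunk 4: at line 4 remove [dwwho,aafdr] add [jtycl,vfyrv] -> 9 lines: rxxe lnib ndl hatz izx jtycl vfyrv ktfhp asig
Hunk 5: at line 3 remove [izx,jtycl,vfyrv] add [bmqc,hsx,msi] -> 9 lines: rxxe lnib ndl hatz bmqc hsx msi ktfhp asig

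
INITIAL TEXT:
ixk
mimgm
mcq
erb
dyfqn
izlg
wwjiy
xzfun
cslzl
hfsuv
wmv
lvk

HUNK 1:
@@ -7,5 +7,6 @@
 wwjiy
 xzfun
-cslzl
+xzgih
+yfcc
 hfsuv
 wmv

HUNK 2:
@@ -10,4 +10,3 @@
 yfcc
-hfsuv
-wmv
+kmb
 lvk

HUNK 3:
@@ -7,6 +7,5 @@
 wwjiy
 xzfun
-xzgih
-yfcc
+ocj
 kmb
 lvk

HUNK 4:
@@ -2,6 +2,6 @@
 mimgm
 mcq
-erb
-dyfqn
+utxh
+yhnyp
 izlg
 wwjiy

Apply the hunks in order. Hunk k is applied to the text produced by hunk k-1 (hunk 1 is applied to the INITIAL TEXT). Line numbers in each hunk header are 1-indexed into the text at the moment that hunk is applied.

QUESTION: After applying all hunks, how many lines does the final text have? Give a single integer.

Hunk 1: at line 7 remove [cslzl] add [xzgih,yfcc] -> 13 lines: ixk mimgm mcq erb dyfqn izlg wwjiy xzfun xzgih yfcc hfsuv wmv lvk
Hunk 2: at line 10 remove [hfsuv,wmv] add [kmb] -> 12 lines: ixk mimgm mcq erb dyfqn izlg wwjiy xzfun xzgih yfcc kmb lvk
Hunk 3: at line 7 remove [xzgih,yfcc] add [ocj] -> 11 lines: ixk mimgm mcq erb dyfqn izlg wwjiy xzfun ocj kmb lvk
Hunk 4: at line 2 remove [erb,dyfqn] add [utxh,yhnyp] -> 11 lines: ixk mimgm mcq utxh yhnyp izlg wwjiy xzfun ocj kmb lvk
Final line count: 11

Answer: 11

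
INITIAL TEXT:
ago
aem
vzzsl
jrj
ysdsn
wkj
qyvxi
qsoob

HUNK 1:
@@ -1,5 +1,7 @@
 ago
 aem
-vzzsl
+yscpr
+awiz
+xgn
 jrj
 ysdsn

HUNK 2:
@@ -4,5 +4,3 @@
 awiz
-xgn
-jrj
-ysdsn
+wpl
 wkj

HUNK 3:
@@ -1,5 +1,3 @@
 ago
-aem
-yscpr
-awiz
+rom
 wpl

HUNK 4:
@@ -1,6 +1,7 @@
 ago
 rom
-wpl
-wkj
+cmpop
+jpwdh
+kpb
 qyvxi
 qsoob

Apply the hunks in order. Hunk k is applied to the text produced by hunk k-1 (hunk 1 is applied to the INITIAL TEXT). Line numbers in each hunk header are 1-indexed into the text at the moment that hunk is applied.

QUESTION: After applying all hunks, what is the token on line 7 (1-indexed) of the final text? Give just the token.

Hunk 1: at line 1 remove [vzzsl] add [yscpr,awiz,xgn] -> 10 lines: ago aem yscpr awiz xgn jrj ysdsn wkj qyvxi qsoob
Hunk 2: at line 4 remove [xgn,jrj,ysdsn] add [wpl] -> 8 lines: ago aem yscpr awiz wpl wkj qyvxi qsoob
Hunk 3: at line 1 remove [aem,yscpr,awiz] add [rom] -> 6 lines: ago rom wpl wkj qyvxi qsoob
Hunk 4: at line 1 remove [wpl,wkj] add [cmpop,jpwdh,kpb] -> 7 lines: ago rom cmpop jpwdh kpb qyvxi qsoob
Final line 7: qsoob

Answer: qsoob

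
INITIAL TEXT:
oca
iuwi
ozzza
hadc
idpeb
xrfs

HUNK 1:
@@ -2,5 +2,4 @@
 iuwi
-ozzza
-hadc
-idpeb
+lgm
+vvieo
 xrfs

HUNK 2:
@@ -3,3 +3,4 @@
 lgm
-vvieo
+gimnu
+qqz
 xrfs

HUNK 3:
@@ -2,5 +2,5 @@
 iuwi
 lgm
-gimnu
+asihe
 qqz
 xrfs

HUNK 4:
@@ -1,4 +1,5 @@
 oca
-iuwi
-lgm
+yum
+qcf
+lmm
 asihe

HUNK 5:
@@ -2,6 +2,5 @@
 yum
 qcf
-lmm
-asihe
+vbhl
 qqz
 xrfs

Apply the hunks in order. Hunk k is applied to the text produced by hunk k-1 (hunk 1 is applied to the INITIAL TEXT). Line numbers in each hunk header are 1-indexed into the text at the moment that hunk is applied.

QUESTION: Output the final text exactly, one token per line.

Hunk 1: at line 2 remove [ozzza,hadc,idpeb] add [lgm,vvieo] -> 5 lines: oca iuwi lgm vvieo xrfs
Hunk 2: at line 3 remove [vvieo] add [gimnu,qqz] -> 6 lines: oca iuwi lgm gimnu qqz xrfs
Hunk 3: at line 2 remove [gimnu] add [asihe] -> 6 lines: oca iuwi lgm asihe qqz xrfs
Hunk 4: at line 1 remove [iuwi,lgm] add [yum,qcf,lmm] -> 7 lines: oca yum qcf lmm asihe qqz xrfs
Hunk 5: at line 2 remove [lmm,asihe] add [vbhl] -> 6 lines: oca yum qcf vbhl qqz xrfs

Answer: oca
yum
qcf
vbhl
qqz
xrfs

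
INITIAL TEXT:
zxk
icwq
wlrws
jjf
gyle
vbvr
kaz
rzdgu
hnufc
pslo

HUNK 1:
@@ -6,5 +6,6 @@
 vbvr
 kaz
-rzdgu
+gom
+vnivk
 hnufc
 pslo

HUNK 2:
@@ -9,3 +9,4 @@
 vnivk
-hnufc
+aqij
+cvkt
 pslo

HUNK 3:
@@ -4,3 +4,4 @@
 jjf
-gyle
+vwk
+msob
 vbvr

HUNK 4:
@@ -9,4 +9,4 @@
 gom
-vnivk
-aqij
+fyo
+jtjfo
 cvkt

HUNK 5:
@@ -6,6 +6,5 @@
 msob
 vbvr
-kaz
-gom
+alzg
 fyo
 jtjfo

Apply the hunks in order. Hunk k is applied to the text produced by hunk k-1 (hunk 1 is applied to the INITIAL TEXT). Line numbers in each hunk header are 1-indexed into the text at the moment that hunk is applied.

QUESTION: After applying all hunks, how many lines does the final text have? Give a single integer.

Hunk 1: at line 6 remove [rzdgu] add [gom,vnivk] -> 11 lines: zxk icwq wlrws jjf gyle vbvr kaz gom vnivk hnufc pslo
Hunk 2: at line 9 remove [hnufc] add [aqij,cvkt] -> 12 lines: zxk icwq wlrws jjf gyle vbvr kaz gom vnivk aqij cvkt pslo
Hunk 3: at line 4 remove [gyle] add [vwk,msob] -> 13 lines: zxk icwq wlrws jjf vwk msob vbvr kaz gom vnivk aqij cvkt pslo
Hunk 4: at line 9 remove [vnivk,aqij] add [fyo,jtjfo] -> 13 lines: zxk icwq wlrws jjf vwk msob vbvr kaz gom fyo jtjfo cvkt pslo
Hunk 5: at line 6 remove [kaz,gom] add [alzg] -> 12 lines: zxk icwq wlrws jjf vwk msob vbvr alzg fyo jtjfo cvkt pslo
Final line count: 12

Answer: 12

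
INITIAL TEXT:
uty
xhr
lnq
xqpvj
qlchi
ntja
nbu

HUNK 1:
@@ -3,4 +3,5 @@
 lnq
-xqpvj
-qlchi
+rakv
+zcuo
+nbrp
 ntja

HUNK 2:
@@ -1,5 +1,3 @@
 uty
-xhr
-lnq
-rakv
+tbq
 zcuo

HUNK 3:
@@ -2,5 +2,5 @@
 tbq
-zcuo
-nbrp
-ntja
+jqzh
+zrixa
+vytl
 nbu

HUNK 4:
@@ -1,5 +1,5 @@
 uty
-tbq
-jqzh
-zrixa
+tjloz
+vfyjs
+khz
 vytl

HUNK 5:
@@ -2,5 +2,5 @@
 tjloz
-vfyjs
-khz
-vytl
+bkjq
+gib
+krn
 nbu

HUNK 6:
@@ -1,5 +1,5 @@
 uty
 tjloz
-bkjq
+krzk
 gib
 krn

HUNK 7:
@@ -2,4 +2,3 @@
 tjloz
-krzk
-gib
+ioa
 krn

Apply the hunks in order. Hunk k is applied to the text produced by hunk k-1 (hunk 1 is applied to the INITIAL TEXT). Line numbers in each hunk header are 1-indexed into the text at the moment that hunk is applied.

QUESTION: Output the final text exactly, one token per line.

Hunk 1: at line 3 remove [xqpvj,qlchi] add [rakv,zcuo,nbrp] -> 8 lines: uty xhr lnq rakv zcuo nbrp ntja nbu
Hunk 2: at line 1 remove [xhr,lnq,rakv] add [tbq] -> 6 lines: uty tbq zcuo nbrp ntja nbu
Hunk 3: at line 2 remove [zcuo,nbrp,ntja] add [jqzh,zrixa,vytl] -> 6 lines: uty tbq jqzh zrixa vytl nbu
Hunk 4: at line 1 remove [tbq,jqzh,zrixa] add [tjloz,vfyjs,khz] -> 6 lines: uty tjloz vfyjs khz vytl nbu
Hunk 5: at line 2 remove [vfyjs,khz,vytl] add [bkjq,gib,krn] -> 6 lines: uty tjloz bkjq gib krn nbu
Hunk 6: at line 1 remove [bkjq] add [krzk] -> 6 lines: uty tjloz krzk gib krn nbu
Hunk 7: at line 2 remove [krzk,gib] add [ioa] -> 5 lines: uty tjloz ioa krn nbu

Answer: uty
tjloz
ioa
krn
nbu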